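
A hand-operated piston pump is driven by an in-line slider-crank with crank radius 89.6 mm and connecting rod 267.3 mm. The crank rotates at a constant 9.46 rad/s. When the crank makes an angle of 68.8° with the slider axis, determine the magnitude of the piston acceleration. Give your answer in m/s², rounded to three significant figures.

0.850

ω = 9.46 rad/s
x(θ) = r cosθ + √(L² − r² sin²θ); with ω constant, a = ω²·d²x/dθ².
d²x/dθ² = −r cosθ − r²(cos2θ)/√u − r⁴ sin²2θ/(4u^{3/2}),  u = L² − r² sin²θ = 0.064471 m².
Substituting r = 0.0896 m, L = 0.2673 m, θ = 68.8°: d²x/dθ² = -0.0095007 m.
a = ω²·d²x/dθ² = (9.46)²·(-0.0095007) = -0.85023 m/s²;  |a| = 0.85023 m/s².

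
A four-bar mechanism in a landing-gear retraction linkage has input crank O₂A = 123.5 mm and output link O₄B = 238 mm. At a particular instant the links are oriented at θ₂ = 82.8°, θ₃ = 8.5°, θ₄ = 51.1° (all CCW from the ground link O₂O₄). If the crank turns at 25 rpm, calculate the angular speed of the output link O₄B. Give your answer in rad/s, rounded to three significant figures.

ω₂ = 2.618 rad/s (from 25 rpm).
Differentiating the loop-closure r₂e^{iθ₂}+r₃e^{iθ₃}=r₁+r₄e^{iθ₄} gives r₂ω₂e^{iθ₂}+r₃ω₃e^{iθ₃}=r₄ω₄e^{iθ₄}.
Eliminating the other unknown: ω₄ = r₂ω₂ sin(θ₂−θ₃) / [r₄ sin(θ₄−θ₃)].
Numerator sine = +0.96269; denominator sine = +0.67688.
Result = 0.1235·2.618·(+0.96269) / (0.238·(+0.67688)) = +1.9321 rad/s; magnitude 1.9321 rad/s.

1.93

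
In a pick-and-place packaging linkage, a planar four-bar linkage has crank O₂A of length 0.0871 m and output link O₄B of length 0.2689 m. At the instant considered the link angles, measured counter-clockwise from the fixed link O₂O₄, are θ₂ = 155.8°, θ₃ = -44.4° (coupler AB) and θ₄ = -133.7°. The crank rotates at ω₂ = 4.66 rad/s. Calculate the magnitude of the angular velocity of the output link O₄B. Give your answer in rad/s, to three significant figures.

ω₂ = 4.66 rad/s
Differentiating the loop-closure r₂e^{iθ₂}+r₃e^{iθ₃}=r₁+r₄e^{iθ₄} gives r₂ω₂e^{iθ₂}+r₃ω₃e^{iθ₃}=r₄ω₄e^{iθ₄}.
Eliminating the other unknown: ω₄ = r₂ω₂ sin(θ₂−θ₃) / [r₄ sin(θ₄−θ₃)].
Numerator sine = -0.34530; denominator sine = -0.99993.
Result = 0.0871·4.66·(-0.34530) / (0.2689·(-0.99993)) = +0.52124 rad/s; magnitude 0.52124 rad/s.

0.521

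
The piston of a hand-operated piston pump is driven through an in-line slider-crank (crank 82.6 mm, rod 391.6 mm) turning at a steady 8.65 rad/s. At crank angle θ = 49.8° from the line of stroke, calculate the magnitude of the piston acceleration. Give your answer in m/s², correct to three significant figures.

3.78

ω = 8.65 rad/s
x(θ) = r cosθ + √(L² − r² sin²θ); with ω constant, a = ω²·d²x/dθ².
d²x/dθ² = −r cosθ − r²(cos2θ)/√u − r⁴ sin²2θ/(4u^{3/2}),  u = L² − r² sin²θ = 0.14937 m².
Substituting r = 0.0826 m, L = 0.3916 m, θ = 49.8°: d²x/dθ² = -0.050567 m.
a = ω²·d²x/dθ² = (8.65)²·(-0.050567) = -3.7835 m/s²;  |a| = 3.7835 m/s².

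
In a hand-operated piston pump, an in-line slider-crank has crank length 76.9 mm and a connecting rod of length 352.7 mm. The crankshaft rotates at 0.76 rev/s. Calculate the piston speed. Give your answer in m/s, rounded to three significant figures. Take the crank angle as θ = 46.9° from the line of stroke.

ω = 2π·0.76 = 4.775 rad/s
For an in-line slider-crank, x = r cosθ + √(L² − r² sin²θ), so v = −rω sinθ·[1 + r cosθ/√(L² − r² sin²θ)].
With r = 0.0769 m, L = 0.3527 m, θ = 46.9°: √(L² − r² sin²θ) = 0.3482 m.
v = −0.0769·4.775·0.73016·[1 + 0.0769·0.68327/0.3482] = -0.30859 m/s.
|v| = 0.30859 m/s.

0.309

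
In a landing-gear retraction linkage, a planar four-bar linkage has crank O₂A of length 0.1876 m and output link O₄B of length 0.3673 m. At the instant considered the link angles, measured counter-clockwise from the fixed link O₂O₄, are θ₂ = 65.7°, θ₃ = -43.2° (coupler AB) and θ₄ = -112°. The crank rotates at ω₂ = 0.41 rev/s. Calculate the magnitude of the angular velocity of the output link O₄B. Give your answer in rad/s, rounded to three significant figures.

ω₂ = 2.576 rad/s (from 0.41 rev/s).
Differentiating the loop-closure r₂e^{iθ₂}+r₃e^{iθ₃}=r₁+r₄e^{iθ₄} gives r₂ω₂e^{iθ₂}+r₃ω₃e^{iθ₃}=r₄ω₄e^{iθ₄}.
Eliminating the other unknown: ω₄ = r₂ω₂ sin(θ₂−θ₃) / [r₄ sin(θ₄−θ₃)].
Numerator sine = +0.94609; denominator sine = -0.93232.
Result = 0.1876·2.576·(+0.94609) / (0.3673·(-0.93232)) = -1.3352 rad/s; magnitude 1.3352 rad/s.

1.34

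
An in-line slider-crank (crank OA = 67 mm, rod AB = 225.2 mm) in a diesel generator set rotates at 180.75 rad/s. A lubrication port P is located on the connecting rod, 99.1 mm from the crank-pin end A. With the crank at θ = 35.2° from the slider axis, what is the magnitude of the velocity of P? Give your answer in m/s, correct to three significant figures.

ω = 180.8 rad/s.  Crank-pin speed |V_A| = rω = 12.11 m/s, perpendicular to OA.
Rod angle: sinφ = −(r/L) sinθ ⇒ φ = -9.875°; ω_rod = −rω cosθ/√(L²−r²sin²θ) = -44.603 rad/s.
V_P = V_A + ω_rod × AP, with AP = 0.0991 m along the rod.
Components: V_Px = −rω sinθ − a·ω_rod·sinφ = -7.7388 m/s;  V_Py = rω cosθ + a·ω_rod·cosφ = +5.5411 m/s.
|V_P| = √(V_Px² + V_Py²) = 9.518 m/s.

9.52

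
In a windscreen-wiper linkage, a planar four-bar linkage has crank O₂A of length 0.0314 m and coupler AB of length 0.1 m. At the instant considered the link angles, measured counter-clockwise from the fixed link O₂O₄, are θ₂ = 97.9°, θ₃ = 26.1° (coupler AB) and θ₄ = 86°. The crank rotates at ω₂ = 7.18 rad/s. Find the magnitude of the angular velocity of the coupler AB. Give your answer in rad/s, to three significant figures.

ω₂ = 7.18 rad/s
Differentiating the loop-closure r₂e^{iθ₂}+r₃e^{iθ₃}=r₁+r₄e^{iθ₄} gives r₂ω₂e^{iθ₂}+r₃ω₃e^{iθ₃}=r₄ω₄e^{iθ₄}.
Eliminating the other unknown: ω₃ = r₂ω₂ sin(θ₄−θ₂) / [r₃ sin(θ₃−θ₄)].
Numerator sine = -0.20620; denominator sine = -0.86515.
Result = 0.0314·7.18·(-0.20620) / (0.1·(-0.86515)) = +0.53735 rad/s; magnitude 0.53735 rad/s.

0.537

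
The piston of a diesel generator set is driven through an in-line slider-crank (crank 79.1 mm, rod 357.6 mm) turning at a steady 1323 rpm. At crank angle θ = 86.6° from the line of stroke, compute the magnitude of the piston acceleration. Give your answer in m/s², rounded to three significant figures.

252

ω = 2π·1323/60 = 138.5 rad/s
x(θ) = r cosθ + √(L² − r² sin²θ); with ω constant, a = ω²·d²x/dθ².
d²x/dθ² = −r cosθ − r²(cos2θ)/√u − r⁴ sin²2θ/(4u^{3/2}),  u = L² − r² sin²θ = 0.121643 m².
Substituting r = 0.0791 m, L = 0.3576 m, θ = 86.6°: d²x/dθ² = +0.013119 m.
a = ω²·d²x/dθ² = (138.5)²·(+0.013119) = +251.81 m/s²;  |a| = 251.81 m/s².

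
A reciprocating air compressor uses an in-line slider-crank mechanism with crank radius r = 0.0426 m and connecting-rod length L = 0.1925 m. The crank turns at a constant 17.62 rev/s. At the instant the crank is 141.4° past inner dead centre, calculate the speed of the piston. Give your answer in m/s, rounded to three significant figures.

2.43

ω = 2π·17.6 = 110.7 rad/s
For an in-line slider-crank, x = r cosθ + √(L² − r² sin²θ), so v = −rω sinθ·[1 + r cosθ/√(L² − r² sin²θ)].
With r = 0.0426 m, L = 0.1925 m, θ = 141.4°: √(L² − r² sin²θ) = 0.19066 m.
v = −0.0426·110.7·0.62388·[1 + 0.0426·-0.78152/0.19066] = -2.4286 m/s.
|v| = 2.4286 m/s.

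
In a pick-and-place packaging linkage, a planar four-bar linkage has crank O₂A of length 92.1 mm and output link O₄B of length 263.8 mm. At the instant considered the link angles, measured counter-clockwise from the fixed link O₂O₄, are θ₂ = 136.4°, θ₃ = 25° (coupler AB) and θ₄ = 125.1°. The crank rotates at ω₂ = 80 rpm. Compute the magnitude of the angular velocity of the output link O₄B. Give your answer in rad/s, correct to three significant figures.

2.77

ω₂ = 8.378 rad/s (from 80 rpm).
Differentiating the loop-closure r₂e^{iθ₂}+r₃e^{iθ₃}=r₁+r₄e^{iθ₄} gives r₂ω₂e^{iθ₂}+r₃ω₃e^{iθ₃}=r₄ω₄e^{iθ₄}.
Eliminating the other unknown: ω₄ = r₂ω₂ sin(θ₂−θ₃) / [r₄ sin(θ₄−θ₃)].
Numerator sine = +0.93106; denominator sine = +0.98450.
Result = 0.0921·8.378·(+0.93106) / (0.2638·(+0.98450)) = +2.7661 rad/s; magnitude 2.7661 rad/s.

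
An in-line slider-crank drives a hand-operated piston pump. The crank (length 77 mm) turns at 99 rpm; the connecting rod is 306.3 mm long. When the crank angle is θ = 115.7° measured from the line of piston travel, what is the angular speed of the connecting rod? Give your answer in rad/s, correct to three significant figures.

1.16

ω = 10.37 rad/s (converted from 99 rpm).
The rod makes angle φ with the slider axis where L sinφ = r sinθ; differentiating, L cosφ·φ̇ = r ω cosθ.
L cosφ = √(L² − r² sin²θ) = 0.29834 m.
|ω_rod| = r ω |cosθ| / √(L² − r² sin²θ) = 0.077·10.37·0.43366/0.29834 = 1.1604 rad/s.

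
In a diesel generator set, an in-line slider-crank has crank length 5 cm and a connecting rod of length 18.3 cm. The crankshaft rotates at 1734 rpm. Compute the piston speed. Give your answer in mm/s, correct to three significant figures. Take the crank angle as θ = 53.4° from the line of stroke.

8510

ω = 2π·1734/60 = 181.6 rad/s
For an in-line slider-crank, x = r cosθ + √(L² − r² sin²θ), so v = −rω sinθ·[1 + r cosθ/√(L² − r² sin²θ)].
With r = 0.05 m, L = 0.183 m, θ = 53.4°: √(L² − r² sin²θ) = 0.17854 m.
v = −0.05·181.6·0.80282·[1 + 0.05·0.59622/0.17854] = -8.506 m/s.
|v| = 8.506 m/s = 8506 mm/s.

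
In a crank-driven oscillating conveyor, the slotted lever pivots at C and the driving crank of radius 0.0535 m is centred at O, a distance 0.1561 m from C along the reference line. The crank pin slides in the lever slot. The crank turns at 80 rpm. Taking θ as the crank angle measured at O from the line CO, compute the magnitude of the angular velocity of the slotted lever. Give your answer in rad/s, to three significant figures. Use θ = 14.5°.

ω = 8.378 rad/s (from 80 rpm).
Crank pin A relative to C: A = (d + r cosθ, r sinθ); lever angle φ = atan2(r sinθ, d + r cosθ).
Differentiating tanφ: φ̇ = rω(d cosθ + r)/(d² + r² + 2dr cosθ).
d² + r² + 2dr cosθ = |CA|² = 0.0434001 m²;  d cosθ + r = +0.20463 m.
|ω_lever| = |0.0535·8.378·+0.20463| / 0.0434001 = 2.1132 rad/s.

2.11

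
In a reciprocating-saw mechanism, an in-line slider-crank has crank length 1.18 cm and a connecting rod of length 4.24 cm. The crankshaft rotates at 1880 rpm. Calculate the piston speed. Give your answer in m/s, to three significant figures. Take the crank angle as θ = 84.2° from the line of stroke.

ω = 2π·1880/60 = 196.9 rad/s
For an in-line slider-crank, x = r cosθ + √(L² − r² sin²θ), so v = −rω sinθ·[1 + r cosθ/√(L² − r² sin²θ)].
With r = 0.0118 m, L = 0.0424 m, θ = 84.2°: √(L² − r² sin²θ) = 0.040742 m.
v = −0.0118·196.9·0.99488·[1 + 0.0118·0.10106/0.040742] = -2.3789 m/s.
|v| = 2.3789 m/s.

2.38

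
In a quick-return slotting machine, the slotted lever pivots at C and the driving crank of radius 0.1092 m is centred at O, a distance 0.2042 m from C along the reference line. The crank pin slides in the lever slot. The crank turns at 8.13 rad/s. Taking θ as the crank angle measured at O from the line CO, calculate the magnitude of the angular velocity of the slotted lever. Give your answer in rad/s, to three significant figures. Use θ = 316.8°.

ω = 8.13 rad/s
Crank pin A relative to C: A = (d + r cosθ, r sinθ); lever angle φ = atan2(r sinθ, d + r cosθ).
Differentiating tanφ: φ̇ = rω(d cosθ + r)/(d² + r² + 2dr cosθ).
d² + r² + 2dr cosθ = |CA|² = 0.0861323 m²;  d cosθ + r = +0.25806 m.
|ω_lever| = |0.1092·8.13·+0.25806| / 0.0861323 = 2.6599 rad/s.

2.66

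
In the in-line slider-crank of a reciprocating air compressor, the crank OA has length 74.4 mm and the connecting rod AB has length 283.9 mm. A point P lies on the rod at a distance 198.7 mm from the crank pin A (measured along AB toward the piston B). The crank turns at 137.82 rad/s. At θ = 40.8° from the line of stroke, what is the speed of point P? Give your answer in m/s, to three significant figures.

7.99

ω = 137.8 rad/s.  Crank-pin speed |V_A| = rω = 10.254 m/s, perpendicular to OA.
Rod angle: sinφ = −(r/L) sinθ ⇒ φ = -9.860°; ω_rod = −rω cosθ/√(L²−r²sin²θ) = -27.751 rad/s.
V_P = V_A + ω_rod × AP, with AP = 0.1987 m along the rod.
Components: V_Px = −rω sinθ − a·ω_rod·sinφ = -7.6443 m/s;  V_Py = rω cosθ + a·ω_rod·cosφ = +2.3294 m/s.
|V_P| = √(V_Px² + V_Py²) = 7.9913 m/s.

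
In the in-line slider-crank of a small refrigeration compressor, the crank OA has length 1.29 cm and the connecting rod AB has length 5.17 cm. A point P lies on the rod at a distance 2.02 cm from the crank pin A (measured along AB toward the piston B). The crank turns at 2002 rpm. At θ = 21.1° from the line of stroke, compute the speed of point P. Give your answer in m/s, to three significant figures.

ω = 209.6 rad/s.  Crank-pin speed |V_A| = rω = 2.7045 m/s, perpendicular to OA.
Rod angle: sinφ = −(r/L) sinθ ⇒ φ = -5.154°; ω_rod = −rω cosθ/√(L²−r²sin²θ) = -49.002 rad/s.
V_P = V_A + ω_rod × AP, with AP = 0.0202 m along the rod.
Components: V_Px = −rω sinθ − a·ω_rod·sinφ = -1.0625 m/s;  V_Py = rω cosθ + a·ω_rod·cosφ = +1.5373 m/s.
|V_P| = √(V_Px² + V_Py²) = 1.8688 m/s.

1.87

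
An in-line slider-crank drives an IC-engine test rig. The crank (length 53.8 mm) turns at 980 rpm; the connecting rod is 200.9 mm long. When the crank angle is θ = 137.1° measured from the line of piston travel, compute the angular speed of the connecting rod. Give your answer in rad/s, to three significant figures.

20.5

ω = 102.6 rad/s (converted from 980 rpm).
The rod makes angle φ with the slider axis where L sinφ = r sinθ; differentiating, L cosφ·φ̇ = r ω cosθ.
L cosφ = √(L² − r² sin²θ) = 0.19753 m.
|ω_rod| = r ω |cosθ| / √(L² − r² sin²θ) = 0.0538·102.6·0.73254/0.19753 = 20.475 rad/s.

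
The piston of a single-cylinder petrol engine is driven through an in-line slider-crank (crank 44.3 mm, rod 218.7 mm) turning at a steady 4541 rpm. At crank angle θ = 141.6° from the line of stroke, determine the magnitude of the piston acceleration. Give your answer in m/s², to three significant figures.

7360

ω = 2π·4541/60 = 475.5 rad/s
x(θ) = r cosθ + √(L² − r² sin²θ); with ω constant, a = ω²·d²x/dθ².
d²x/dθ² = −r cosθ − r²(cos2θ)/√u − r⁴ sin²2θ/(4u^{3/2}),  u = L² − r² sin²θ = 0.0470725 m².
Substituting r = 0.0443 m, L = 0.2187 m, θ = 141.6°: d²x/dθ² = +0.032563 m.
a = ω²·d²x/dθ² = (475.5)²·(+0.032563) = +7363.5 m/s²;  |a| = 7363.5 m/s².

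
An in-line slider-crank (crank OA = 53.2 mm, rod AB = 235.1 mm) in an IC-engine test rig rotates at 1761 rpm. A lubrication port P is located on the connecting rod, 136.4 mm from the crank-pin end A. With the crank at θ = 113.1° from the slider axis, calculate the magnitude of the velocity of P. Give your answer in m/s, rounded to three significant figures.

8.70

ω = 184.4 rad/s.  Crank-pin speed |V_A| = rω = 9.8107 m/s, perpendicular to OA.
Rod angle: sinφ = −(r/L) sinθ ⇒ φ = -12.014°; ω_rod = −rω cosθ/√(L²−r²sin²θ) = +16.739 rad/s.
V_P = V_A + ω_rod × AP, with AP = 0.1364 m along the rod.
Components: V_Px = −rω sinθ − a·ω_rod·sinφ = -8.5489 m/s;  V_Py = rω cosθ + a·ω_rod·cosφ = -1.6159 m/s.
|V_P| = √(V_Px² + V_Py²) = 8.7002 m/s.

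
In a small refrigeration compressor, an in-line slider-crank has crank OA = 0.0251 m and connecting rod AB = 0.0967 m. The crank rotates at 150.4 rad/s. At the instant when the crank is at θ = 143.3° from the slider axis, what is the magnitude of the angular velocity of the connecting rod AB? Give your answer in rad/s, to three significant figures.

31.7

ω = 150.4 rad/s
The rod makes angle φ with the slider axis where L sinφ = r sinθ; differentiating, L cosφ·φ̇ = r ω cosθ.
L cosφ = √(L² − r² sin²θ) = 0.095529 m.
|ω_rod| = r ω |cosθ| / √(L² − r² sin²θ) = 0.0251·150.4·0.80178/0.095529 = 31.684 rad/s.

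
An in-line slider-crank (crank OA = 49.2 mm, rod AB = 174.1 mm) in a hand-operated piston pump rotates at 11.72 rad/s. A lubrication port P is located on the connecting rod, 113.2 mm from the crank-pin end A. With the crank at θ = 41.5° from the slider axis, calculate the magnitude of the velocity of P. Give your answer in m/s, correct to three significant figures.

0.461

ω = 11.72 rad/s.  Crank-pin speed |V_A| = rω = 0.57662 m/s, perpendicular to OA.
Rod angle: sinφ = −(r/L) sinθ ⇒ φ = -10.793°; ω_rod = −rω cosθ/√(L²−r²sin²θ) = -2.5252 rad/s.
V_P = V_A + ω_rod × AP, with AP = 0.1132 m along the rod.
Components: V_Px = −rω sinθ − a·ω_rod·sinφ = -0.43561 m/s;  V_Py = rω cosθ + a·ω_rod·cosφ = +0.15107 m/s.
|V_P| = √(V_Px² + V_Py²) = 0.46106 m/s.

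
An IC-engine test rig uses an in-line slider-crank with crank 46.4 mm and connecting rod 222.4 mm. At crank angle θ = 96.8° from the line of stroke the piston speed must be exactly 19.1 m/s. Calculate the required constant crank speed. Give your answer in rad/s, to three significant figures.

425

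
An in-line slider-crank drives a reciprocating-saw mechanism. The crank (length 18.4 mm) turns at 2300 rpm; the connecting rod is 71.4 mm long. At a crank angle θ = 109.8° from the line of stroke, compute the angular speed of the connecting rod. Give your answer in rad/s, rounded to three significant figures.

21.7

ω = 240.9 rad/s (converted from 2300 rpm).
The rod makes angle φ with the slider axis where L sinφ = r sinθ; differentiating, L cosφ·φ̇ = r ω cosθ.
L cosφ = √(L² − r² sin²θ) = 0.069269 m.
|ω_rod| = r ω |cosθ| / √(L² − r² sin²θ) = 0.0184·240.9·0.33874/0.069269 = 21.672 rad/s.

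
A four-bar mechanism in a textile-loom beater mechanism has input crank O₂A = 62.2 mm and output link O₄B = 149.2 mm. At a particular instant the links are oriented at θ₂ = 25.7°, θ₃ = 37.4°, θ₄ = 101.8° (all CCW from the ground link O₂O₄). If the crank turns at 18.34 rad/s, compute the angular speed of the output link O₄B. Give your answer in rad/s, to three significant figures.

1.72

ω₂ = 18.34 rad/s
Differentiating the loop-closure r₂e^{iθ₂}+r₃e^{iθ₃}=r₁+r₄e^{iθ₄} gives r₂ω₂e^{iθ₂}+r₃ω₃e^{iθ₃}=r₄ω₄e^{iθ₄}.
Eliminating the other unknown: ω₄ = r₂ω₂ sin(θ₂−θ₃) / [r₄ sin(θ₄−θ₃)].
Numerator sine = -0.20279; denominator sine = +0.90183.
Result = 0.0622·18.34·(-0.20279) / (0.1492·(+0.90183)) = -1.7192 rad/s; magnitude 1.7192 rad/s.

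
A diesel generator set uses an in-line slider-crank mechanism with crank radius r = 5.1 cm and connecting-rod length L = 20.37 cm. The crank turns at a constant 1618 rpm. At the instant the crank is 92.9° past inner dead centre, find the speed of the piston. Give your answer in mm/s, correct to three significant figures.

8520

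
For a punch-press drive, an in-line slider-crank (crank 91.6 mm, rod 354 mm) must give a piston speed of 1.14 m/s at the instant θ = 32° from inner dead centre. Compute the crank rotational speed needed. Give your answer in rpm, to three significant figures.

For an in-line slider-crank, |v_piston| = rω|sinθ|·[1 + r cosθ/√(L² − r² sin²θ)].
With r = 0.0916 m, L = 0.354 m, θ = 32°: the bracketed kinematic factor |dx/dθ| = 0.059294 m.
ω = v/|dx/dθ| = 1.14/0.059294 = 19.226 rad/s.
N = 60ω/(2π) = 183.6 rpm.

184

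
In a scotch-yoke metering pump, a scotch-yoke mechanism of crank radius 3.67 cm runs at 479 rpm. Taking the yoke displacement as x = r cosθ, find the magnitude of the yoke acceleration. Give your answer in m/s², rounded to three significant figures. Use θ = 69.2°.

32.8

ω = 50.16 rad/s (from 479 rpm).
x = r cosθ ⇒ ẍ = −rω² cosθ (ω constant).
|a| = rω²|cosθ| = 0.0367·(50.16)²·|cos 69.2°| = 32.791 m/s².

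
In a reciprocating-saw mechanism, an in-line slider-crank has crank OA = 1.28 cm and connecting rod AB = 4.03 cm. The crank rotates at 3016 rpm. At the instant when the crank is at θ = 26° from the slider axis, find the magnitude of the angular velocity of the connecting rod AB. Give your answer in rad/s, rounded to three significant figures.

91.0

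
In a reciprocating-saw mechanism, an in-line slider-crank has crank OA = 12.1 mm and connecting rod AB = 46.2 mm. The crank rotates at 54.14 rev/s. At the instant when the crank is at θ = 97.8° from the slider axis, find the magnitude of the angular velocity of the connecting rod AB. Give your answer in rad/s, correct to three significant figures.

12.5

ω = 340.2 rad/s (converted from 54.14 rev/s).
The rod makes angle φ with the slider axis where L sinφ = r sinθ; differentiating, L cosφ·φ̇ = r ω cosθ.
L cosφ = √(L² − r² sin²θ) = 0.044618 m.
|ω_rod| = r ω |cosθ| / √(L² − r² sin²θ) = 0.0121·340.2·0.13572/0.044618 = 12.52 rad/s.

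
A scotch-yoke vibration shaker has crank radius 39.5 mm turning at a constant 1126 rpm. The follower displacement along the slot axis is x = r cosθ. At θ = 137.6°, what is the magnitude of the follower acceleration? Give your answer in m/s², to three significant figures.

ω = 117.9 rad/s (from 1126 rpm).
x = r cosθ ⇒ ẍ = −rω² cosθ (ω constant).
|a| = rω²|cosθ| = 0.0395·(117.9)²·|cos 137.6°| = 405.56 m/s².

406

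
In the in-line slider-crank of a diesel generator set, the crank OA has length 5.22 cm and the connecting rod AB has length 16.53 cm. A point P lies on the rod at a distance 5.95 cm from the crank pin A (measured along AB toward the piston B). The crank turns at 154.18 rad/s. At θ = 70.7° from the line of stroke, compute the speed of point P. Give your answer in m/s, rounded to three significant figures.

8.08

ω = 154.2 rad/s.  Crank-pin speed |V_A| = rω = 8.0482 m/s, perpendicular to OA.
Rod angle: sinφ = −(r/L) sinθ ⇒ φ = -17.340°; ω_rod = −rω cosθ/√(L²−r²sin²θ) = -16.858 rad/s.
V_P = V_A + ω_rod × AP, with AP = 0.0595 m along the rod.
Components: V_Px = −rω sinθ − a·ω_rod·sinφ = -7.8949 m/s;  V_Py = rω cosθ + a·ω_rod·cosφ = +1.7026 m/s.
|V_P| = √(V_Px² + V_Py²) = 8.0763 m/s.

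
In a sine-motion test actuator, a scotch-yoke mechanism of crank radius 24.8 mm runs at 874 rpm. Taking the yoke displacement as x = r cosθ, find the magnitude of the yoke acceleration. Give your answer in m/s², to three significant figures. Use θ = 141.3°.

ω = 91.53 rad/s (from 874 rpm).
x = r cosθ ⇒ ẍ = −rω² cosθ (ω constant).
|a| = rω²|cosθ| = 0.0248·(91.53)²·|cos 141.3°| = 162.13 m/s².

162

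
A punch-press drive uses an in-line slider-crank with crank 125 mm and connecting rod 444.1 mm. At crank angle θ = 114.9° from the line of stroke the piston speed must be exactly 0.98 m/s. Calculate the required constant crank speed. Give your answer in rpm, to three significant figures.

For an in-line slider-crank, |v_piston| = rω|sinθ|·[1 + r cosθ/√(L² − r² sin²θ)].
With r = 0.125 m, L = 0.4441 m, θ = 114.9°: the bracketed kinematic factor |dx/dθ| = 0.099483 m.
ω = v/|dx/dθ| = 0.98/0.099483 = 9.8509 rad/s.
N = 60ω/(2π) = 94.069 rpm.

94.1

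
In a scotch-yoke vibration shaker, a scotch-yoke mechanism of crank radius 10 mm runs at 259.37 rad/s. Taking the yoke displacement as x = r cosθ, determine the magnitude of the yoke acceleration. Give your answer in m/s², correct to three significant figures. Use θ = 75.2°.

172

ω = 259.4 rad/s
x = r cosθ ⇒ ẍ = −rω² cosθ (ω constant).
|a| = rω²|cosθ| = 0.01·(259.4)²·|cos 75.2°| = 171.85 m/s².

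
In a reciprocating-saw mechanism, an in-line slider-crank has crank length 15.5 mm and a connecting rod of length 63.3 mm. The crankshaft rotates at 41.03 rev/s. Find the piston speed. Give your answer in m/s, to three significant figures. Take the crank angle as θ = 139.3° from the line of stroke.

2.12

ω = 2π·41 = 257.8 rad/s
For an in-line slider-crank, x = r cosθ + √(L² − r² sin²θ), so v = −rω sinθ·[1 + r cosθ/√(L² − r² sin²θ)].
With r = 0.0155 m, L = 0.0633 m, θ = 139.3°: √(L² − r² sin²θ) = 0.062488 m.
v = −0.0155·257.8·0.65210·[1 + 0.0155·-0.75813/0.062488] = -2.1157 m/s.
|v| = 2.1157 m/s.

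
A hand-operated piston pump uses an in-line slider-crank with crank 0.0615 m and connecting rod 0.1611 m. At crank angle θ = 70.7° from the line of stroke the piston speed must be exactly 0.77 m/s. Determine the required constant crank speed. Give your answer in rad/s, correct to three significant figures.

11.7

For an in-line slider-crank, |v_piston| = rω|sinθ|·[1 + r cosθ/√(L² − r² sin²θ)].
With r = 0.0615 m, L = 0.1611 m, θ = 70.7°: the bracketed kinematic factor |dx/dθ| = 0.065895 m.
ω = v/|dx/dθ| = 0.77/0.065895 = 11.685 rad/s.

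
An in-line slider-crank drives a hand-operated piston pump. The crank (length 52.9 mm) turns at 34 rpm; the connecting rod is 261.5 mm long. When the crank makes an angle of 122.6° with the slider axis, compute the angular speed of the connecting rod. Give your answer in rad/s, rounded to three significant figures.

0.394

ω = 3.56 rad/s (converted from 34 rpm).
The rod makes angle φ with the slider axis where L sinφ = r sinθ; differentiating, L cosφ·φ̇ = r ω cosθ.
L cosφ = √(L² − r² sin²θ) = 0.25767 m.
|ω_rod| = r ω |cosθ| / √(L² − r² sin²θ) = 0.0529·3.56·0.53877/0.25767 = 0.39382 rad/s.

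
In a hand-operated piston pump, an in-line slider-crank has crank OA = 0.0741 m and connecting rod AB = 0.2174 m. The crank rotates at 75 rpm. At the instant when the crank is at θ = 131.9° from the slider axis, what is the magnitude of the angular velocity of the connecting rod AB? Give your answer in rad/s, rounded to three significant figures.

ω = 7.854 rad/s (converted from 75 rpm).
The rod makes angle φ with the slider axis where L sinφ = r sinθ; differentiating, L cosφ·φ̇ = r ω cosθ.
L cosφ = √(L² − r² sin²θ) = 0.21029 m.
|ω_rod| = r ω |cosθ| / √(L² − r² sin²θ) = 0.0741·7.854·0.66783/0.21029 = 1.8483 rad/s.

1.85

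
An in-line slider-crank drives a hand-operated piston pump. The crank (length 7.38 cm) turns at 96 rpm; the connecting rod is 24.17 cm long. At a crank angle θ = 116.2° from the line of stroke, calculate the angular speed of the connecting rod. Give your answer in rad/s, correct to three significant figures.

1.41

ω = 10.05 rad/s (converted from 96 rpm).
The rod makes angle φ with the slider axis where L sinφ = r sinθ; differentiating, L cosφ·φ̇ = r ω cosθ.
L cosφ = √(L² − r² sin²θ) = 0.23245 m.
|ω_rod| = r ω |cosθ| / √(L² − r² sin²θ) = 0.0738·10.05·0.44151/0.23245 = 1.4092 rad/s.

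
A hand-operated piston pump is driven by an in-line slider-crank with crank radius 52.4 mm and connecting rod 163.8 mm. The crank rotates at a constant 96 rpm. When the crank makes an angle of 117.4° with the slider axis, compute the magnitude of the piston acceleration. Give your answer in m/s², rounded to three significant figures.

ω = 2π·96/60 = 10.05 rad/s
x(θ) = r cosθ + √(L² − r² sin²θ); with ω constant, a = ω²·d²x/dθ².
d²x/dθ² = −r cosθ − r²(cos2θ)/√u − r⁴ sin²2θ/(4u^{3/2}),  u = L² − r² sin²θ = 0.0246662 m².
Substituting r = 0.0524 m, L = 0.1638 m, θ = 117.4°: d²x/dθ² = +0.033867 m.
a = ω²·d²x/dθ² = (10.05)²·(+0.033867) = +3.4228 m/s²;  |a| = 3.4228 m/s².

3.42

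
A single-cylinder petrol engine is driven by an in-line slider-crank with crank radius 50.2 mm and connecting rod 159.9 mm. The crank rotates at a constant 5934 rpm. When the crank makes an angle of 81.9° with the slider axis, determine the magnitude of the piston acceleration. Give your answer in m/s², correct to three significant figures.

3400

ω = 2π·5934/60 = 621.4 rad/s
x(θ) = r cosθ + √(L² − r² sin²θ); with ω constant, a = ω²·d²x/dθ².
d²x/dθ² = −r cosθ − r²(cos2θ)/√u − r⁴ sin²2θ/(4u^{3/2}),  u = L² − r² sin²θ = 0.023098 m².
Substituting r = 0.0502 m, L = 0.1599 m, θ = 81.9°: d²x/dθ² = +0.0088145 m.
a = ω²·d²x/dθ² = (621.4)²·(+0.0088145) = +3403.7 m/s²;  |a| = 3403.7 m/s².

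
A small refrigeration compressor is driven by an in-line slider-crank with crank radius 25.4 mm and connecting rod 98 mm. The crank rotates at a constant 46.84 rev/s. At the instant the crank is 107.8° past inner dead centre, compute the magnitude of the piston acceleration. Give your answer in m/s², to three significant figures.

1150

ω = 2π·46.8 = 294.3 rad/s
x(θ) = r cosθ + √(L² − r² sin²θ); with ω constant, a = ω²·d²x/dθ².
d²x/dθ² = −r cosθ − r²(cos2θ)/√u − r⁴ sin²2θ/(4u^{3/2}),  u = L² − r² sin²θ = 0.00901913 m².
Substituting r = 0.0254 m, L = 0.098 m, θ = 107.8°: d²x/dθ² = +0.013247 m.
a = ω²·d²x/dθ² = (294.3)²·(+0.013247) = +1147.4 m/s²;  |a| = 1147.4 m/s².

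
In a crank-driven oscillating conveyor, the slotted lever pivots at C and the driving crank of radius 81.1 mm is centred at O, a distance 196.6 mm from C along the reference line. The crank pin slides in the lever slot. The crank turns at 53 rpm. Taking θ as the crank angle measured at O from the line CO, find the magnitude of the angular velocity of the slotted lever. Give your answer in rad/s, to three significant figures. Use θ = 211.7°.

2.14

ω = 5.55 rad/s (from 53 rpm).
Crank pin A relative to C: A = (d + r cosθ, r sinθ); lever angle φ = atan2(r sinθ, d + r cosθ).
Differentiating tanφ: φ̇ = rω(d cosθ + r)/(d² + r² + 2dr cosθ).
d² + r² + 2dr cosθ = |CA|² = 0.0180977 m²;  d cosθ + r = -0.086169 m.
|ω_lever| = |0.0811·5.55·-0.086169| / 0.0180977 = 2.1432 rad/s.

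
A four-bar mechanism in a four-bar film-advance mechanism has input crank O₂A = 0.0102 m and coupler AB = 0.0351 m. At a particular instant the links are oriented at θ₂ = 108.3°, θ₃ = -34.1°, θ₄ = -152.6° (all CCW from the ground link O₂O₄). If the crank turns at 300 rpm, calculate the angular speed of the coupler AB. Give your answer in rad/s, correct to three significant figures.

10.3

ω₂ = 31.42 rad/s (from 300 rpm).
Differentiating the loop-closure r₂e^{iθ₂}+r₃e^{iθ₃}=r₁+r₄e^{iθ₄} gives r₂ω₂e^{iθ₂}+r₃ω₃e^{iθ₃}=r₄ω₄e^{iθ₄}.
Eliminating the other unknown: ω₃ = r₂ω₂ sin(θ₄−θ₂) / [r₃ sin(θ₃−θ₄)].
Numerator sine = +0.98741; denominator sine = +0.87882.
Result = 0.0102·31.42·(+0.98741) / (0.0351·(+0.87882)) = +10.258 rad/s; magnitude 10.258 rad/s.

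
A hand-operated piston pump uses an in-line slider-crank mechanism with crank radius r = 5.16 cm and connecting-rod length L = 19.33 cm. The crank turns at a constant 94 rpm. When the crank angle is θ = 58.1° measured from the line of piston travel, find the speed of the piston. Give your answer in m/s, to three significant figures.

ω = 2π·94/60 = 9.844 rad/s
For an in-line slider-crank, x = r cosθ + √(L² − r² sin²θ), so v = −rω sinθ·[1 + r cosθ/√(L² − r² sin²θ)].
With r = 0.0516 m, L = 0.1933 m, θ = 58.1°: √(L² − r² sin²θ) = 0.18827 m.
v = −0.0516·9.844·0.84897·[1 + 0.0516·0.52844/0.18827] = -0.49367 m/s.
|v| = 0.49367 m/s.

0.494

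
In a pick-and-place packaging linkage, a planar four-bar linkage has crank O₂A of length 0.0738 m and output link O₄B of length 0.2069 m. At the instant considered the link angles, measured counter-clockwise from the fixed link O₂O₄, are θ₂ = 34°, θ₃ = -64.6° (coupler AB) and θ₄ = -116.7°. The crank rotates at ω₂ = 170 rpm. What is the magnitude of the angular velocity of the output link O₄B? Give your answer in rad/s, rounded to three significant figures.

7.96

ω₂ = 17.8 rad/s (from 170 rpm).
Differentiating the loop-closure r₂e^{iθ₂}+r₃e^{iθ₃}=r₁+r₄e^{iθ₄} gives r₂ω₂e^{iθ₂}+r₃ω₃e^{iθ₃}=r₄ω₄e^{iθ₄}.
Eliminating the other unknown: ω₄ = r₂ω₂ sin(θ₂−θ₃) / [r₄ sin(θ₄−θ₃)].
Numerator sine = +0.98876; denominator sine = -0.78908.
Result = 0.0738·17.8·(+0.98876) / (0.2069·(-0.78908)) = -7.9568 rad/s; magnitude 7.9568 rad/s.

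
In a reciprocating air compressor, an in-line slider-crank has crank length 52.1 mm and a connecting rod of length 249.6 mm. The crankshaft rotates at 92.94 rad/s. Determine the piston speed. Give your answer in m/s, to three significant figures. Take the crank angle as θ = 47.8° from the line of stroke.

4.10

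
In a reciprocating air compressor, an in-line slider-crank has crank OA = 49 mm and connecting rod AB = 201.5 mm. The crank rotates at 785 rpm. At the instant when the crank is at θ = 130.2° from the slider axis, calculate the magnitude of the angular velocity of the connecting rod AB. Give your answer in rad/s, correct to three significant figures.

ω = 82.21 rad/s (converted from 785 rpm).
The rod makes angle φ with the slider axis where L sinφ = r sinθ; differentiating, L cosφ·φ̇ = r ω cosθ.
L cosφ = √(L² − r² sin²θ) = 0.19799 m.
|ω_rod| = r ω |cosθ| / √(L² − r² sin²θ) = 0.049·82.21·0.64546/0.19799 = 13.131 rad/s.

13.1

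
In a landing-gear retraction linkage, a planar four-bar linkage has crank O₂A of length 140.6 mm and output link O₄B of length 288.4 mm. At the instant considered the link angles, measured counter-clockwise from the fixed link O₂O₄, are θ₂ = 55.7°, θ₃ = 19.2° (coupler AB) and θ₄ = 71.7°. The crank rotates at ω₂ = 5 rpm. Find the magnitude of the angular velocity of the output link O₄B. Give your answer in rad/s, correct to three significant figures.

ω₂ = 0.5236 rad/s (from 5 rpm).
Differentiating the loop-closure r₂e^{iθ₂}+r₃e^{iθ₃}=r₁+r₄e^{iθ₄} gives r₂ω₂e^{iθ₂}+r₃ω₃e^{iθ₃}=r₄ω₄e^{iθ₄}.
Eliminating the other unknown: ω₄ = r₂ω₂ sin(θ₂−θ₃) / [r₄ sin(θ₄−θ₃)].
Numerator sine = +0.59482; denominator sine = +0.79335.
Result = 0.1406·0.5236·(+0.59482) / (0.2884·(+0.79335)) = +0.19139 rad/s; magnitude 0.19139 rad/s.

0.191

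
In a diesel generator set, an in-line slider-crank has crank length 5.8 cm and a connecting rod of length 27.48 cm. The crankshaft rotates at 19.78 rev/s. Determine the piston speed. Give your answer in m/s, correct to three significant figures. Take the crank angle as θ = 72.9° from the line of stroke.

7.33

ω = 2π·19.8 = 124.3 rad/s
For an in-line slider-crank, x = r cosθ + √(L² − r² sin²θ), so v = −rω sinθ·[1 + r cosθ/√(L² − r² sin²θ)].
With r = 0.058 m, L = 0.2748 m, θ = 72.9°: √(L² − r² sin²θ) = 0.26915 m.
v = −0.058·124.3·0.95579·[1 + 0.058·0.29404/0.26915] = -7.3262 m/s.
|v| = 7.3262 m/s.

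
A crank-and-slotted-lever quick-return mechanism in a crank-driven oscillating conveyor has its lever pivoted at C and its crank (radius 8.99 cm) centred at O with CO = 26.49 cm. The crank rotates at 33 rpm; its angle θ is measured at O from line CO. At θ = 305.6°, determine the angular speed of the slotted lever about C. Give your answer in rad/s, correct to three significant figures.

ω = 3.456 rad/s (from 33 rpm).
Crank pin A relative to C: A = (d + r cosθ, r sinθ); lever angle φ = atan2(r sinθ, d + r cosθ).
Differentiating tanφ: φ̇ = rω(d cosθ + r)/(d² + r² + 2dr cosθ).
d² + r² + 2dr cosθ = |CA|² = 0.10598 m²;  d cosθ + r = +0.2441 m.
|ω_lever| = |0.0899·3.456·+0.2441| / 0.10598 = 0.71557 rad/s.

0.716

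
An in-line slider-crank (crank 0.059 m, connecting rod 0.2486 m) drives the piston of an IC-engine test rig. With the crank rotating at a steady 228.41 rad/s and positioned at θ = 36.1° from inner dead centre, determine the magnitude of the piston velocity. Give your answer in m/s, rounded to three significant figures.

ω = 228.4 rad/s
For an in-line slider-crank, x = r cosθ + √(L² − r² sin²θ), so v = −rω sinθ·[1 + r cosθ/√(L² − r² sin²θ)].
With r = 0.059 m, L = 0.2486 m, θ = 36.1°: √(L² − r² sin²θ) = 0.24616 m.
v = −0.059·228.4·0.58920·[1 + 0.059·0.80799/0.24616] = -9.4778 m/s.
|v| = 9.4778 m/s.

9.48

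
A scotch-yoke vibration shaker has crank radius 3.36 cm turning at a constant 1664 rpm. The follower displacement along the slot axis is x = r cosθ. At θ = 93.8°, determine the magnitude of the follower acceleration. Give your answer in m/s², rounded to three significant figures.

ω = 174.3 rad/s (from 1664 rpm).
x = r cosθ ⇒ ẍ = −rω² cosθ (ω constant).
|a| = rω²|cosθ| = 0.0336·(174.3)²·|cos 93.8°| = 67.615 m/s².

67.6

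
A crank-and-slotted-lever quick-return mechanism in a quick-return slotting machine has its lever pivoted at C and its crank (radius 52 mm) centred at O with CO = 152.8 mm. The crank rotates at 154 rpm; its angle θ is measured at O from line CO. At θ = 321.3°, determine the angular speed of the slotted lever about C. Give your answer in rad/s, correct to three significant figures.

3.73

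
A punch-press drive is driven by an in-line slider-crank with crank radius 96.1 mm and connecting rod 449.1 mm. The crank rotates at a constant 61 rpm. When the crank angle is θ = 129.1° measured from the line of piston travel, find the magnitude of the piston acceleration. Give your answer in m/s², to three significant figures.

2.64

ω = 2π·61/60 = 6.388 rad/s
x(θ) = r cosθ + √(L² − r² sin²θ); with ω constant, a = ω²·d²x/dθ².
d²x/dθ² = −r cosθ − r²(cos2θ)/√u − r⁴ sin²2θ/(4u^{3/2}),  u = L² − r² sin²θ = 0.196129 m².
Substituting r = 0.0961 m, L = 0.4491 m, θ = 129.1°: d²x/dθ² = +0.064637 m.
a = ω²·d²x/dθ² = (6.388)²·(+0.064637) = +2.6375 m/s²;  |a| = 2.6375 m/s².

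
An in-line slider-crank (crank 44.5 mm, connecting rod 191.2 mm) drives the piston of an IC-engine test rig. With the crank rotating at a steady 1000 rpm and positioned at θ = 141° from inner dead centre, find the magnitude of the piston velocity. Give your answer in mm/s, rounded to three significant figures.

2400

ω = 2π·1000/60 = 104.7 rad/s
For an in-line slider-crank, x = r cosθ + √(L² − r² sin²θ), so v = −rω sinθ·[1 + r cosθ/√(L² − r² sin²θ)].
With r = 0.0445 m, L = 0.1912 m, θ = 141°: √(L² − r² sin²θ) = 0.18914 m.
v = −0.0445·104.7·0.62932·[1 + 0.0445·-0.77715/0.18914] = -2.3964 m/s.
|v| = 2.3964 m/s = 2396.4 mm/s.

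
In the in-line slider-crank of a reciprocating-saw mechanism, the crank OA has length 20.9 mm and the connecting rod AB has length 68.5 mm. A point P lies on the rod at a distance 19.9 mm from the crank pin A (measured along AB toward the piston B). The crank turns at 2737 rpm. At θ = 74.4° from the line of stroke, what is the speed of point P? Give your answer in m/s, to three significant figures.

6.02

ω = 286.6 rad/s.  Crank-pin speed |V_A| = rω = 5.9903 m/s, perpendicular to OA.
Rod angle: sinφ = −(r/L) sinθ ⇒ φ = -17.090°; ω_rod = −rω cosθ/√(L²−r²sin²θ) = -24.603 rad/s.
V_P = V_A + ω_rod × AP, with AP = 0.0199 m along the rod.
Components: V_Px = −rω sinθ − a·ω_rod·sinφ = -5.9135 m/s;  V_Py = rω cosθ + a·ω_rod·cosφ = +1.1429 m/s.
|V_P| = √(V_Px² + V_Py²) = 6.023 m/s.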